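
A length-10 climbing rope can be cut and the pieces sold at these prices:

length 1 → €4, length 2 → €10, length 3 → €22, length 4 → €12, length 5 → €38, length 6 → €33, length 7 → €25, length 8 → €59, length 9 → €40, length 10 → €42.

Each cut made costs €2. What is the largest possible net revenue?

Consider every possible first cut. v[k] is the best of p[i]+v[k−i] over all sellable i≤k, charging 2 whenever i<k.
v[1] = 4
v[2] = max(4+4-2, 10+0) = 10
v[3] = max(4+10-2, 10+4-2, 22+0) = 22
v[4] = max(4+22-2, 10+10-2, 22+4-2, 12+0) = 24
v[5] = max(4+24-2, 10+22-2, 22+10-2, 12+4-2, 38+0) = 38
v[6] = max(4+38-2, 10+24-2, 22+22-2, 12+10-2, 38+4-2, 33+0) = 42
v[7] = max(4+42-2, 10+38-2, 22+24-2, …, 33+4-2, 25+0) = 46
v[8] = max(4+46-2, 10+42-2, 22+38-2, …, 25+4-2, 59+0) = 59
v[9] = max(4+59-2, 10+46-2, 22+42-2, …, 59+4-2, 40+0) = 62
v[10] = max(4+62-2, 10+59-2, 22+46-2, …, 40+4-2, 42+0) = 74
One optimal plan: pieces 5 + 5 (1 cut) → €76 − €2 = €74.

74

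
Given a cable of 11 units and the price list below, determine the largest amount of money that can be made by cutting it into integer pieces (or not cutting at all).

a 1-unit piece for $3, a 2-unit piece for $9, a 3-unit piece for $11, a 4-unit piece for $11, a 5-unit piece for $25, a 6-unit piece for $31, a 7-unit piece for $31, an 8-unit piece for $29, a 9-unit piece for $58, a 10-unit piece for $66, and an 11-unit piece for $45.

Let best[k] be the best obtainable value from length k. For each k, try every first piece i and keep the best of price[i] + best[k−i].
best[1] = 3
best[2] = 9
best[3] = 12  (first piece 1, then best[2]=9)
best[4] = 18  (first piece 2, then best[2]=9)
best[5] = 25
best[6] = 31
best[7] = 34  (first piece 1, then best[6]=31)
best[8] = 40  (first piece 2, then best[6]=31)
best[9] = 58
best[10] = 66
best[11] = 69  (first piece 1, then best[10]=66)
One optimal cutting: 10 + 1 → $66 + $3 = $69.

69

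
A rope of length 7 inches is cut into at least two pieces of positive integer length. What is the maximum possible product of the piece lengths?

12

Let prod[k] be the best product for length k (with at least one cut). For each first piece i, the rest contributes max(k−i, prod[k−i]).
prod[2] = 1·max(1,0) = 1·1 = 1
prod[3] = 1·max(2,1) = 1·2 = 2
prod[4] = 2·max(2,1) = 2·2 = 4
prod[5] = 2·max(3,2) = 2·3 = 6
prod[6] = 3·max(3,2) = 3·3 = 9
prod[7] = 2·max(5,6) = 2·6 = 12
One optimal split: 3 + 2 + 2; product 3·2·2 = 12.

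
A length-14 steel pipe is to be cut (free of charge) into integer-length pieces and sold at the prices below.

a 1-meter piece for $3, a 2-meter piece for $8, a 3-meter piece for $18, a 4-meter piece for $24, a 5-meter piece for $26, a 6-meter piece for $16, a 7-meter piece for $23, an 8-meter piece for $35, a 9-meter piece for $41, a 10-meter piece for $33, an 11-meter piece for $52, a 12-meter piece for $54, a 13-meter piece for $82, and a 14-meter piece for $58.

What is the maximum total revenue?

Let R[k] be the best obtainable value from length k. For each k, try every first piece i and keep the best of price[i] + R[k−i].
R[1] = 3
R[2] = max(3+3, 8+0) = 8
R[3] = max(3+8, 8+3, 18+0) = 18
R[4] = max(3+18, 8+8, 18+3, 24+0) = 24
R[5] = max(3+24, 8+18, 18+8, 24+3, 26+0) = 27
R[6] = max(3+27, 8+24, 18+18, 24+8, 26+3, 16+0) = 36
R[7] = max(3+36, 8+27, 18+24, …, 16+3, 23+0) = 42
R[8] = max(3+42, 8+36, 18+27, …, 23+3, 35+0) = 48
R[9] = max(3+48, 8+42, 18+36, …, 35+3, 41+0) = 54
R[10] = max(3+54, 8+48, 18+42, …, 41+3, 33+0) = 60
R[11] = max(3+60, 8+54, 18+48, …, 33+3, 52+0) = 66
R[12] = max(3+66, 8+60, 18+54, …, 52+3, 54+0) = 72
R[13] = max(3+72, 8+66, 18+60, …, 54+3, 82+0) = 82
R[14] = max(3+82, 8+72, 18+66, …, 82+3, 58+0) = 85
One optimal cutting: 13 + 1 → $82 + $3 = $85.

85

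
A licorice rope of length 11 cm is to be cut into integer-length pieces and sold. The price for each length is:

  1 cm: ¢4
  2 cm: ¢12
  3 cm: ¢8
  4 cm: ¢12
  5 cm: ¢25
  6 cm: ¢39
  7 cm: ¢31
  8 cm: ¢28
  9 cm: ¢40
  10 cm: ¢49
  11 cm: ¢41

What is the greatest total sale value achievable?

Consider every possible first cut. best[k] is the best of p[i]+best[k−i] over all sellable i≤k.
best[1] = 4
best[2] = max(4+4, 12+0) = 12
best[3] = max(4+12, 12+4, 8+0) = 16
best[4] = max(4+16, 12+12, 8+4, 12+0) = 24
best[5] = max(4+24, 12+16, 8+12, 12+4, 25+0) = 28
best[6] = max(4+28, 12+24, 8+16, 12+12, 25+4, 39+0) = 39
best[7] = max(4+39, 12+28, 8+24, …, 39+4, 31+0) = 43
best[8] = max(4+43, 12+39, 8+28, …, 31+4, 28+0) = 51
best[9] = max(4+51, 12+43, 8+39, …, 28+4, 40+0) = 55
best[10] = max(4+55, 12+51, 8+43, …, 40+4, 49+0) = 63
best[11] = max(4+63, 12+55, 8+51, …, 49+4, 41+0) = 67
One optimal cutting: 6 + 2 + 2 + 1 → ¢39 + ¢12 + ¢12 + ¢4 = ¢67.

67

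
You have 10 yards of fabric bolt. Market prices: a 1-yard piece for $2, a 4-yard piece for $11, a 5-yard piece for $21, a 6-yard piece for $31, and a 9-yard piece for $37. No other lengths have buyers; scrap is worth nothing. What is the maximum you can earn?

42

Let f[k] be the best obtainable value from length k. For each k, try every first piece i and keep the best of price[i] + f[k−i].
f[1] = 2
f[2] = 4  (first piece 1, then f[1]=2)
f[3] = 6  (first piece 1, then f[2]=4)
f[4] = max(2+6, 11+0) = 11
f[5] = max(2+11, 11+2, 21+0) = 21
f[6] = max(2+21, 11+4, 21+2, 31+0) = 31
f[7] = max(2+31, 11+6, 21+4, 31+2) = 33
f[8] = max(2+33, 11+11, 21+6, 31+4) = 35
f[9] = max(2+35, 11+21, 21+11, 31+6, 37+0) = 37
f[10] = max(2+37, 11+31, 21+21, 31+11, 37+2) = 42
One optimal cutting: 6 + 4 → $42.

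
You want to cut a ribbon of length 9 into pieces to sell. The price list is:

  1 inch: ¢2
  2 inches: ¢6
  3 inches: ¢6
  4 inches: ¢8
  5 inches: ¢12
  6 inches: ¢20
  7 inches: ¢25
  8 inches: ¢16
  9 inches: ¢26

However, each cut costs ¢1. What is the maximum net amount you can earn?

30

Let v[k] be the best obtainable value from length k. For each k, try every first piece i and keep the best of price[i] + v[k−i] minus the 1 cut fee when i<k.
v[1] = 2
v[2] = max(2+2-1, 6+0) = 6
v[3] = max(2+6-1, 6+2-1, 6+0) = 7
v[4] = max(2+7-1, 6+6-1, 6+2-1, 8+0) = 11
v[5] = max(2+11-1, 6+7-1, 6+6-1, 8+2-1, 12+0) = 12
v[6] = max(2+12-1, 6+11-1, 6+7-1, 8+6-1, 12+2-1, 20+0) = 20
v[7] = max(2+20-1, 6+12-1, 6+11-1, …, 20+2-1, 25+0) = 25
v[8] = max(2+25-1, 6+20-1, 6+12-1, …, 25+2-1, 16+0) = 26
v[9] = max(2+26-1, 6+25-1, 6+20-1, …, 16+2-1, 26+0) = 30
One optimal plan: pieces 7 + 2 (1 cut) → ¢31 − ¢1 = ¢30.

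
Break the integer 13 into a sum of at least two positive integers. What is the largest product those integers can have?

108

Define prod[k] = max over 1≤i<k of i · max(k−i, prod[k−i]); the inner max lets the remainder stay uncut if that's better.
prod[2] = 1·max(1,0) = 1·1 = 1
prod[3] = max(1·2, 2·1) = 2
prod[4] = max(1·3, 2·2, 3·1) = 4
prod[5] = max(1·4, 2·3, 3·2, 4·1) = 6
prod[6] = max(1·6, 2·4, 3·3, 4·2, 5·1) = 9
prod[7] = max(1·9, 2·6, 3·4, 4·3, 5·2, 6·1) = 12
prod[8] = max(1·12, 2·9, 3·6, …, 6·2, 7·1) = 18
prod[9] = max(1·18, 2·12, 3·9, …, 7·2, 8·1) = 27
prod[10] = max(1·27, 2·18, 3·12, …, 8·2, 9·1) = 36
prod[11] = max(1·36, 2·27, 3·18, …, 9·2, 10·1) = 54
prod[12] = max(1·54, 2·36, 3·27, …, 10·2, 11·1) = 81
prod[13] = max(1·81, 2·54, 3·36, …, 11·2, 12·1) = 108
One optimal split: 3 + 3 + 3 + 2 + 2; product 3·3·3·2·2 = 108.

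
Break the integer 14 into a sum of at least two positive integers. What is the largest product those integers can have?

162

Define prod[k] = max over 1≤i<k of i · max(k−i, prod[k−i]); the inner max lets the remainder stay uncut if that's better.
prod[2] = 1*max(1,0) = 1*1 = 1
prod[3] = max(1*2, 2*1) = 2
prod[4] = max(1*3, 2*2, 3*1) = 4
prod[5] = max(1*4, 2*3, 3*2, 4*1) = 6
prod[6] = max(1*6, 2*4, 3*3, 4*2, 5*1) = 9
prod[7] = max(1*9, 2*6, 3*4, 4*3, 5*2, 6*1) = 12
prod[8] = max(1*12, 2*9, 3*6, …, 6*2, 7*1) = 18
prod[9] = max(1*18, 2*12, 3*9, …, 7*2, 8*1) = 27
prod[10] = max(1*27, 2*18, 3*12, …, 8*2, 9*1) = 36
prod[11] = max(1*36, 2*27, 3*18, …, 9*2, 10*1) = 54
prod[12] = max(1*54, 2*36, 3*27, …, 10*2, 11*1) = 81
prod[13] = max(1*81, 2*54, 3*36, …, 11*2, 12*1) = 108
prod[14] = max(1*108, 2*81, 3*54, …, 12*2, 13*1) = 162
One optimal split: 3 + 3 + 3 + 3 + 2; product 3*3*3*3*2 = 162.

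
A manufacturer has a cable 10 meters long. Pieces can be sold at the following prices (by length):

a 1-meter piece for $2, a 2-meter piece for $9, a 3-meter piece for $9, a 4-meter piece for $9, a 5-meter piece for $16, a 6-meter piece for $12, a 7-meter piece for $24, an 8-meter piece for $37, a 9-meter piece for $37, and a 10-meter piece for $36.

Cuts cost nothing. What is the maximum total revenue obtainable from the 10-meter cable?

46

Consider every possible first cut. v[k] is the best of p[i]+v[k−i] over all sellable i≤k.
v[1] = 2
v[2] = max(2+2, 9+0) = 9
v[3] = max(2+9, 9+2, 9+0) = 11
v[4] = max(2+11, 9+9, 9+2, 9+0) = 18
v[5] = max(2+18, 9+11, 9+9, 9+2, 16+0) = 20
v[6] = max(2+20, 9+18, 9+11, 9+9, 16+2, 12+0) = 27
v[7] = max(2+27, 9+20, 9+18, …, 12+2, 24+0) = 29
v[8] = max(2+29, 9+27, 9+20, …, 24+2, 37+0) = 37
v[9] = max(2+37, 9+29, 9+27, …, 37+2, 37+0) = 39
v[10] = max(2+39, 9+37, 9+29, …, 37+2, 36+0) = 46
One optimal cutting: 8 + 2 → $37 + $9 = $46.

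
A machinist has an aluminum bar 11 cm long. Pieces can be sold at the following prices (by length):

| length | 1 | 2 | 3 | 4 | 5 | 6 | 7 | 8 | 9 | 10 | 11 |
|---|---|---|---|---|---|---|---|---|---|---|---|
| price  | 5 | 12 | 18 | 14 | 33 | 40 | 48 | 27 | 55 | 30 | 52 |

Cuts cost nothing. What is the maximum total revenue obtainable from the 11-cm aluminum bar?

Consider every possible first cut. R[k] is the best of p[i]+R[k−i] over all sellable i≤k.
R[1] = 5
R[2] = max(5+5, 12+0) = 12
R[3] = max(5+12, 12+5, 18+0) = 18
R[4] = max(5+18, 12+12, 18+5, 14+0) = 24
R[5] = max(5+24, 12+18, 18+12, 14+5, 33+0) = 33
R[6] = max(5+33, 12+24, 18+18, 14+12, 33+5, 40+0) = 40
R[7] = max(5+40, 12+33, 18+24, …, 40+5, 48+0) = 48
R[8] = max(5+48, 12+40, 18+33, …, 48+5, 27+0) = 53
R[9] = max(5+53, 12+48, 18+40, …, 27+5, 55+0) = 60
R[10] = max(5+60, 12+53, 18+48, …, 55+5, 30+0) = 66
R[11] = max(5+66, 12+60, 18+53, …, 30+5, 52+0) = 73
One optimal cutting: 6 + 5 → $40 + $33 = $73.

73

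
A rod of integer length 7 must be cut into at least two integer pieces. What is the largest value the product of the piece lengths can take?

12

Let P[k] be the best product for length k (with at least one cut). For each first piece i, the rest contributes max(k−i, P[k−i]).
P[2] = 1×max(1,0) = 1×1 = 1
P[3] = max(1×2, 2×1) = 2
P[4] = max(1×3, 2×2, 3×1) = 4
P[5] = max(1×4, 2×3, 3×2, 4×1) = 6
P[6] = max(1×6, 2×4, 3×3, 4×2, 5×1) = 9
P[7] = max(1×9, 2×6, 3×4, 4×3, 5×2, 6×1) = 12
One optimal split: 3 + 2 + 2; product 3×2×2 = 12.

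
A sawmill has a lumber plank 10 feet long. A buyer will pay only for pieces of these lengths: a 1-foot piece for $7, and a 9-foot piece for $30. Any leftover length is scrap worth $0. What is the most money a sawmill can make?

70

Consider every possible first cut. f[k] is the best of p[i]+f[k−i] over all sellable i≤k.
f[1] = 7
f[2] = 14  (first piece 1, then f[1]=7)
f[3] = 21  (first piece 1, then f[2]=14)
f[4] = 28  (first piece 1, then f[3]=21)
f[5] = 35  (first piece 1, then f[4]=28)
f[6] = 42  (first piece 1, then f[5]=35)
f[7] = 49  (first piece 1, then f[6]=42)
f[8] = 56  (first piece 1, then f[7]=49)
f[9] = max(7+56, 30+0) = 63
f[10] = max(7+63, 30+7) = 70
One optimal cutting: 1 + 1 + 1 + 1 + 1 + 1 + 1 + 1 + 1 + 1 → $70.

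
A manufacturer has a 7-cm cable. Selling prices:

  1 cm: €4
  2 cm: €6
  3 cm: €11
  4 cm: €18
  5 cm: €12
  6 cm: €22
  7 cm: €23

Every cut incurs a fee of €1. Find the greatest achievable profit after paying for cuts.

Build net[k] bottom-up: net[k] = max over allowed piece i of (p[i] + net[k−i]) − 1 per cut.
net[1] = 4
net[2] = max(4+4-1, 6+0) = 7
net[3] = max(4+7-1, 6+4-1, 11+0) = 11
net[4] = max(4+11-1, 6+7-1, 11+4-1, 18+0) = 18
net[5] = max(4+18-1, 6+11-1, 11+7-1, 18+4-1, 12+0) = 21
net[6] = max(4+21-1, 6+18-1, 11+11-1, 18+7-1, 12+4-1, 22+0) = 24
net[7] = max(4+24-1, 6+21-1, 11+18-1, …, 22+4-1, 23+0) = 28
One optimal plan: pieces 4 + 3 (1 cut) → €29 − €1 = €28.

28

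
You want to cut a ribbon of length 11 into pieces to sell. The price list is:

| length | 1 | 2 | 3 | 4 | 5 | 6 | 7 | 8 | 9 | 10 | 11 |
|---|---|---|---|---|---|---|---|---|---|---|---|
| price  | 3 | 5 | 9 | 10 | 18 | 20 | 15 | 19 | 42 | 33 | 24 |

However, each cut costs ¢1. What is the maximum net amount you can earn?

Build r[k] bottom-up: r[k] = max over allowed piece i of (p[i] + r[k−i]) − 1 per cut.
r[1] = 3
r[2] = max(3+3-1, 5+0) = 5
r[3] = max(3+5-1, 5+3-1, 9+0) = 9
r[4] = max(3+9-1, 5+5-1, 9+3-1, 10+0) = 11
r[5] = max(3+11-1, 5+9-1, 9+5-1, 10+3-1, 18+0) = 18
r[6] = max(3+18-1, 5+11-1, 9+9-1, 10+5-1, 18+3-1, 20+0) = 20
r[7] = max(3+20-1, 5+18-1, 9+11-1, …, 20+3-1, 15+0) = 22
r[8] = max(3+22-1, 5+20-1, 9+18-1, …, 15+3-1, 19+0) = 26
r[9] = max(3+26-1, 5+22-1, 9+20-1, …, 19+3-1, 42+0) = 42
r[10] = max(3+42-1, 5+26-1, 9+22-1, …, 42+3-1, 33+0) = 44
r[11] = max(3+44-1, 5+42-1, 9+26-1, …, 33+3-1, 24+0) = 46
One optimal plan: pieces 9 + 1 + 1 (2 cuts) → ¢48 − ¢2 = ¢46.

46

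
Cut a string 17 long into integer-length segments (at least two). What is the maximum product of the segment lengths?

Define f[k] = max over 1≤i<k of i · max(k−i, f[k−i]); the inner max lets the remainder stay uncut if that's better.
f[2] = 1*max(1,0) = 1*1 = 1
f[3] = 1*max(2,1) = 1*2 = 2
f[4] = 2*max(2,1) = 2*2 = 4
f[5] = 2*max(3,2) = 2*3 = 6
f[6] = 3*max(3,2) = 3*3 = 9
f[7] = 2*max(5,6) = 2*6 = 12
f[8] = 2*max(6,9) = 2*9 = 18
f[9] = 3*max(6,9) = 3*9 = 27
f[10] = 2*max(8,18) = 2*18 = 36
f[11] = 2*max(9,27) = 2*27 = 54
f[12] = 3*max(9,27) = 3*27 = 81
f[13] = 2*max(11,54) = 2*54 = 108
f[14] = 2*max(12,81) = 2*81 = 162
f[15] = 3*max(12,81) = 3*81 = 243
f[16] = 2*max(14,162) = 2*162 = 324
f[17] = 2*max(15,243) = 2*243 = 486
One optimal split: 3 + 3 + 3 + 3 + 3 + 2; product 3*3*3*3*3*2 = 486.

486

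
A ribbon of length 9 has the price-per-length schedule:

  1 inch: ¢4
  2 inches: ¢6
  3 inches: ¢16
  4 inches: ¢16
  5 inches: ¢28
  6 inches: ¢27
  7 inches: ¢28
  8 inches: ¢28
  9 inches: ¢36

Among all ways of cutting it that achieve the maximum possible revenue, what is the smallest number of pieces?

3

Consider every possible first cut. r[k] is the best of p[i]+r[k−i] over all sellable i≤k.
r[1] = 4
r[2] = 8  (first piece 1, then r[1]=4)
r[3] = 16
r[4] = 20  (first piece 1, then r[3]=16)
r[5] = 28
r[6] = 32  (first piece 1, then r[5]=28)
r[7] = 36  (first piece 1, then r[6]=32)
r[8] = 44  (first piece 3, then r[5]=28)
r[9] = 48  (first piece 1, then r[8]=44)
Maximum revenue is ¢48.
Now minimize piece count subject to staying optimal: for each k, pieces[k] = 1 + min over i with p[i]+r[k−i]=r[k] of pieces[k−i].
pieces[6] = 2
pieces[7] = 3
pieces[8] = 2
pieces[9] = 3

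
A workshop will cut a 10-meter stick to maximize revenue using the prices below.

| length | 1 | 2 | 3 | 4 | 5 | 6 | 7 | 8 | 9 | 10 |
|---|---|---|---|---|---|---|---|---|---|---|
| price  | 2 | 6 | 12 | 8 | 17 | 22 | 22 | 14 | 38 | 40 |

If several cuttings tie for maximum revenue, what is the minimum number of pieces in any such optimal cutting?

1

Consider every possible first cut. r[k] is the best of p[i]+r[k−i] over all sellable i≤k.
r[1] = 2
r[2] = max(2+2, 6+0) = 6
r[3] = max(2+6, 6+2, 12+0) = 12
r[4] = max(2+12, 6+6, 12+2, 8+0) = 14
r[5] = max(2+14, 6+12, 12+6, 8+2, 17+0) = 18
r[6] = max(2+18, 6+14, 12+12, 8+6, 17+2, 22+0) = 24
r[7] = max(2+24, 6+18, 12+14, …, 22+2, 22+0) = 26
r[8] = max(2+26, 6+24, 12+18, …, 22+2, 14+0) = 30
r[9] = max(2+30, 6+26, 12+24, …, 14+2, 38+0) = 38
r[10] = max(2+38, 6+30, 12+26, …, 38+2, 40+0) = 40
Maximum revenue is $40.
Now minimize piece count subject to staying optimal: for each k, pieces[k] = 1 + min over i with p[i]+r[k−i]=r[k] of pieces[k−i].
pieces[7] = 3
pieces[8] = 3
pieces[9] = 1
pieces[10] = 1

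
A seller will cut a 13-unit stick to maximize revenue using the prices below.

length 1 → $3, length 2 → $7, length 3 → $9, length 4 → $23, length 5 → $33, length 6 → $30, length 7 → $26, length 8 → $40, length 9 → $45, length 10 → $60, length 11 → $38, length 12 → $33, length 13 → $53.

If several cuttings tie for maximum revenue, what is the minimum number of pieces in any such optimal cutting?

Consider every possible first cut. r[k] is the best of p[i]+r[k−i] over all sellable i≤k.
r[1] = 3
r[2] = 7
r[3] = 10  (first piece 1, then r[2]=7)
r[4] = 23
r[5] = 33
r[6] = 36  (first piece 1, then r[5]=33)
r[7] = 40  (first piece 2, then r[5]=33)
r[8] = 46  (first piece 4, then r[4]=23)
r[9] = 56  (first piece 4, then r[5]=33)
r[10] = 66  (first piece 5, then r[5]=33)
r[11] = 69  (first piece 1, then r[10]=66)
r[12] = 73  (first piece 2, then r[10]=66)
r[13] = 79  (first piece 4, then r[9]=56)
Maximum revenue is $79.
Now minimize piece count subject to staying optimal: for each k, pieces[k] = 1 + min over i with p[i]+r[k−i]=r[k] of pieces[k−i].
pieces[10] = 2
pieces[11] = 3
pieces[12] = 3
pieces[13] = 3

3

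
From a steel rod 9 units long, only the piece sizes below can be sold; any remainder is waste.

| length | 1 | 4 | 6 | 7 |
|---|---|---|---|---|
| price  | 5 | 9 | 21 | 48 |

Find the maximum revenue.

58

Build r[k] bottom-up: r[k] = max over allowed piece i of (p[i] + r[k−i]).
r[1] = 5
r[2] = 10  (first piece 1, then r[1]=5)
r[3] = 15  (first piece 1, then r[2]=10)
r[4] = max(5+15, 9+0) = 20
r[5] = max(5+20, 9+5) = 25
r[6] = max(5+25, 9+10, 21+0) = 30
r[7] = max(5+30, 9+15, 21+5, 48+0) = 48
r[8] = max(5+48, 9+20, 21+10, 48+5) = 53
r[9] = max(5+53, 9+25, 21+15, 48+10) = 58
One optimal cutting: 7 + 1 + 1 → $58.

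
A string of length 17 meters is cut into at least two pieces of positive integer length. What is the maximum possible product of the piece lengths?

Fill f[k] for k=2..17: at each k try every first piece i and multiply by the better of (k−i) uncut or f[k−i].
f[2] = 1·max(1,0) = 1·1 = 1
f[3] = 1·max(2,1) = 1·2 = 2
f[4] = 2·max(2,1) = 2·2 = 4
f[5] = 2·max(3,2) = 2·3 = 6
f[6] = 3·max(3,2) = 3·3 = 9
f[7] = 2·max(5,6) = 2·6 = 12
f[8] = 2·max(6,9) = 2·9 = 18
f[9] = 3·max(6,9) = 3·9 = 27
f[10] = 2·max(8,18) = 2·18 = 36
f[11] = 2·max(9,27) = 2·27 = 54
f[12] = 3·max(9,27) = 3·27 = 81
f[13] = 2·max(11,54) = 2·54 = 108
f[14] = 2·max(12,81) = 2·81 = 162
f[15] = 3·max(12,81) = 3·81 = 243
f[16] = 2·max(14,162) = 2·162 = 324
f[17] = 2·max(15,243) = 2·243 = 486
One optimal split: 3 + 3 + 3 + 3 + 3 + 2; product 3·3·3·3·3·2 = 486.

486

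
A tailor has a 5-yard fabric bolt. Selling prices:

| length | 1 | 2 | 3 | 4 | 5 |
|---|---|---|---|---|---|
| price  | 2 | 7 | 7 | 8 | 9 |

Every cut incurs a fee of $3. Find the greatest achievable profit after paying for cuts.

Let r[k] be the best obtainable value from length k. For each k, try every first piece i and keep the best of price[i] + r[k−i] minus the 3 cut fee when i<k.
r[1] = 2
r[2] = max(2+2-3, 7+0) = 7
r[3] = max(2+7-3, 7+2-3, 7+0) = 7
r[4] = max(2+7-3, 7+7-3, 7+2-3, 8+0) = 11
r[5] = max(2+11-3, 7+7-3, 7+7-3, 8+2-3, 9+0) = 11
One optimal plan: pieces 3 + 2 (1 cut) → $14 − $3 = $11.

11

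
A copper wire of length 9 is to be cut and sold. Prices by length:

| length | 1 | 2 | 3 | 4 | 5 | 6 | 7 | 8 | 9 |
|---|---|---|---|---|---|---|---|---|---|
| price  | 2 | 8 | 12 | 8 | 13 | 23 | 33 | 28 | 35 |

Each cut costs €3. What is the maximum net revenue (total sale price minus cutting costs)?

Build v[k] bottom-up: v[k] = max over allowed piece i of (p[i] + v[k−i]) − 3 per cut.
v[1] = 2
v[2] = 8
v[3] = 12
v[4] = 13  (first piece 2, then v[2]=8)
v[5] = 17  (first piece 2, then v[3]=12)
v[6] = 23
v[7] = 33
v[8] = 32  (first piece 1, then v[7]=33)
v[9] = 38  (first piece 2, then v[7]=33)
One optimal plan: pieces 7 + 2 (1 cut) → €41 − €3 = €38.

38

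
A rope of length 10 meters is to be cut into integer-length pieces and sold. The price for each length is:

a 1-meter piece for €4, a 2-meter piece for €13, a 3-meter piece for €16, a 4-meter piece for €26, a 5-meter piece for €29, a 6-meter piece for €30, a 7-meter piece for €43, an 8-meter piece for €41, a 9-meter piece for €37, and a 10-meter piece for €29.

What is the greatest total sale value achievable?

Build r[k] bottom-up: r[k] = max over allowed piece i of (p[i] + r[k−i]).
r[1] = 4
r[2] = max(4+4, 13+0) = 13
r[3] = max(4+13, 13+4, 16+0) = 17
r[4] = max(4+17, 13+13, 16+4, 26+0) = 26
r[5] = max(4+26, 13+17, 16+13, 26+4, 29+0) = 30
r[6] = max(4+30, 13+26, 16+17, 26+13, 29+4, 30+0) = 39
r[7] = max(4+39, 13+30, 16+26, …, 30+4, 43+0) = 43
r[8] = max(4+43, 13+39, 16+30, …, 43+4, 41+0) = 52
r[9] = max(4+52, 13+43, 16+39, …, 41+4, 37+0) = 56
r[10] = max(4+56, 13+52, 16+43, …, 37+4, 29+0) = 65
One optimal cutting: 2 + 2 + 2 + 2 + 2 → €13 + €13 + €13 + €13 + €13 = €65.

65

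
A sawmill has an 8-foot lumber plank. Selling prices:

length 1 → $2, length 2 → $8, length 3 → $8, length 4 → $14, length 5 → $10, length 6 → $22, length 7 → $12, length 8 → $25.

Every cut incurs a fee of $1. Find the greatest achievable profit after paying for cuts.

Consider every possible first cut. net[k] is the best of p[i]+net[k−i] over all sellable i≤k, charging 1 whenever i<k.
net[1] = 2
net[2] = 8
net[3] = 9  (first piece 1, then net[2]=8)
net[4] = 15  (first piece 2, then net[2]=8)
net[5] = 16  (first piece 1, then net[4]=15)
net[6] = 22  (first piece 2, then net[4]=15)
net[7] = 23  (first piece 1, then net[6]=22)
net[8] = 29  (first piece 2, then net[6]=22)
One optimal plan: pieces 2 + 2 + 2 + 2 (3 cuts) → $32 − $3 = $29.

29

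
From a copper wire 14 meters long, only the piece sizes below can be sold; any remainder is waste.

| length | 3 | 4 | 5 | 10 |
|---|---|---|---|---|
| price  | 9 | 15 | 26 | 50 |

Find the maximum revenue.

67

Let f[k] be the best obtainable value from length k. For each k, try every first piece i and keep the best of price[i] + f[k−i].
f[1] = 0
f[2] = 0
f[3] = 9
f[4] = 15
f[5] = 26
f[6] = 26
f[7] = 26
f[8] = 35  (first piece 3, then f[5]=26)
f[9] = 41  (first piece 4, then f[5]=26)
f[10] = 52  (first piece 5, then f[5]=26)
f[11] = 52
f[12] = 52
f[13] = 61  (first piece 3, then f[10]=52)
f[14] = 67  (first piece 4, then f[10]=52)
One optimal cutting: 5 + 5 + 4 → €67.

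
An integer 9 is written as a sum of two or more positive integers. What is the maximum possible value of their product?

Define g[k] = max over 1≤i<k of i · max(k−i, g[k−i]); the inner max lets the remainder stay uncut if that's better.
g[2] = 1·max(1,0) = 1·1 = 1
g[3] = 1·max(2,1) = 1·2 = 2
g[4] = 2·max(2,1) = 2·2 = 4
g[5] = 2·max(3,2) = 2·3 = 6
g[6] = 3·max(3,2) = 3·3 = 9
g[7] = 2·max(5,6) = 2·6 = 12
g[8] = 2·max(6,9) = 2·9 = 18
g[9] = 3·max(6,9) = 3·9 = 27
One optimal split: 3 + 3 + 3; product 3·3·3 = 27.

27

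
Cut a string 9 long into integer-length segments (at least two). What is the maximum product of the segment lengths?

Define P[k] = max over 1≤i<k of i · max(k−i, P[k−i]); the inner max lets the remainder stay uncut if that's better.
Small cases: P[2]=1.
P[3] = 1*max(2,1) = 1*2 = 2
P[4] = 2*max(2,1) = 2*2 = 4
P[5] = 2*max(3,2) = 2*3 = 6
P[6] = 3*max(3,2) = 3*3 = 9
P[7] = 2*max(5,6) = 2*6 = 12
P[8] = 2*max(6,9) = 2*9 = 18
P[9] = 3*max(6,9) = 3*9 = 27
One optimal split: 3 + 3 + 3; product 3*3*3 = 27.

27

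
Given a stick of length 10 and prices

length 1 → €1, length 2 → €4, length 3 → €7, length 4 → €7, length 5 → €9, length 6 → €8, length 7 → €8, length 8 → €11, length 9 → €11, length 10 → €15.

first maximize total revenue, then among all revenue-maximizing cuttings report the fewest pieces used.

4

Build r[k] bottom-up: r[k] = max over allowed piece i of (p[i] + r[k−i]).
r[1] = 1
r[2] = max(1+1, 4+0) = 4
r[3] = max(1+4, 4+1, 7+0) = 7
r[4] = max(1+7, 4+4, 7+1, 7+0) = 8
r[5] = max(1+8, 4+7, 7+4, 7+1, 9+0) = 11
r[6] = max(1+11, 4+8, 7+7, 7+4, 9+1, 8+0) = 14
r[7] = max(1+14, 4+11, 7+8, …, 8+1, 8+0) = 15
r[8] = max(1+15, 4+14, 7+11, …, 8+1, 11+0) = 18
r[9] = max(1+18, 4+15, 7+14, …, 11+1, 11+0) = 21
r[10] = max(1+21, 4+18, 7+15, …, 11+1, 15+0) = 22
Maximum revenue is €22.
Now minimize piece count subject to staying optimal: for each k, pieces[k] = 1 + min over i with p[i]+r[k−i]=r[k] of pieces[k−i].
pieces[7] = 3
pieces[8] = 3
pieces[9] = 3
pieces[10] = 4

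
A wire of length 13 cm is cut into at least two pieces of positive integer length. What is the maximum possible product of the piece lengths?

108

Define m[k] = max over 1≤i<k of i · max(k−i, m[k−i]); the inner max lets the remainder stay uncut if that's better.
m[2] = 1×max(1,0) = 1×1 = 1
m[3] = 1×max(2,1) = 1×2 = 2
m[4] = 2×max(2,1) = 2×2 = 4
m[5] = 2×max(3,2) = 2×3 = 6
m[6] = 3×max(3,2) = 3×3 = 9
m[7] = 2×max(5,6) = 2×6 = 12
m[8] = 2×max(6,9) = 2×9 = 18
m[9] = 3×max(6,9) = 3×9 = 27
m[10] = 2×max(8,18) = 2×18 = 36
m[11] = 2×max(9,27) = 2×27 = 54
m[12] = 3×max(9,27) = 3×27 = 81
m[13] = 2×max(11,54) = 2×54 = 108
One optimal split: 3 + 3 + 3 + 2 + 2; product 3×3×3×2×2 = 108.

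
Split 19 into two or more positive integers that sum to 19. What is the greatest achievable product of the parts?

972

Fill P[k] for k=2..19: at each k try every first piece i and multiply by the better of (k−i) uncut or P[k−i].
P[2] = 1·max(1,0) = 1·1 = 1
P[3] = max(1·2, 2·1) = 2
P[4] = max(1·3, 2·2, 3·1) = 4
P[5] = max(1·4, 2·3, 3·2, 4·1) = 6
P[6] = max(1·6, 2·4, 3·3, 4·2, 5·1) = 9
P[7] = max(1·9, 2·6, 3·4, 4·3, 5·2, 6·1) = 12
P[8] = max(1·12, 2·9, 3·6, …, 6·2, 7·1) = 18
P[9] = max(1·18, 2·12, 3·9, …, 7·2, 8·1) = 27
P[10] = max(1·27, 2·18, 3·12, …, 8·2, 9·1) = 36
P[11] = max(1·36, 2·27, 3·18, …, 9·2, 10·1) = 54
P[12] = max(1·54, 2·36, 3·27, …, 10·2, 11·1) = 81
P[13] = max(1·81, 2·54, 3·36, …, 11·2, 12·1) = 108
P[14] = max(1·108, 2·81, 3·54, …, 12·2, 13·1) = 162
P[15] = max(1·162, 2·108, 3·81, …, 13·2, 14·1) = 243
P[16] = max(1·243, 2·162, 3·108, …, 14·2, 15·1) = 324
P[17] = max(1·324, 2·243, 3·162, …, 15·2, 16·1) = 486
P[18] = max(1·486, 2·324, 3·243, …, 16·2, 17·1) = 729
P[19] = max(1·729, 2·486, 3·324, …, 17·2, 18·1) = 972
One optimal split: 3 + 3 + 3 + 3 + 3 + 2 + 2; product 3·3·3·3·3·2·2 = 972.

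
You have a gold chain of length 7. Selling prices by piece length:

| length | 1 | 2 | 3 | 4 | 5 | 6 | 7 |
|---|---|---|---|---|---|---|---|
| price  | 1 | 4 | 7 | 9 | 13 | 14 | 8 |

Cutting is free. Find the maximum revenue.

Let R[k] be the best obtainable value from length k. For each k, try every first piece i and keep the best of price[i] + R[k−i].
R[1] = 1
R[2] = max(1+1, 4+0) = 4
R[3] = max(1+4, 4+1, 7+0) = 7
R[4] = max(1+7, 4+4, 7+1, 9+0) = 9
R[5] = max(1+9, 4+7, 7+4, 9+1, 13+0) = 13
R[6] = max(1+13, 4+9, 7+7, 9+4, 13+1, 14+0) = 14
R[7] = max(1+14, 4+13, 7+9, …, 14+1, 8+0) = 17
One optimal cutting: 5 + 2 → $13 + $4 = $17.

17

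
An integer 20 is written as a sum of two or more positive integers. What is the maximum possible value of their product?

Let prod[k] be the best product for length k (with at least one cut). For each first piece i, the rest contributes max(k−i, prod[k−i]).
prod[2] = 1*max(1,0) = 1*1 = 1
prod[3] = max(1*2, 2*1) = 2
prod[4] = max(1*3, 2*2, 3*1) = 4
prod[5] = max(1*4, 2*3, 3*2, 4*1) = 6
prod[6] = max(1*6, 2*4, 3*3, 4*2, 5*1) = 9
prod[7] = max(1*9, 2*6, 3*4, 4*3, 5*2, 6*1) = 12
prod[8] = max(1*12, 2*9, 3*6, …, 6*2, 7*1) = 18
prod[9] = max(1*18, 2*12, 3*9, …, 7*2, 8*1) = 27
prod[10] = max(1*27, 2*18, 3*12, …, 8*2, 9*1) = 36
prod[11] = max(1*36, 2*27, 3*18, …, 9*2, 10*1) = 54
prod[12] = max(1*54, 2*36, 3*27, …, 10*2, 11*1) = 81
prod[13] = max(1*81, 2*54, 3*36, …, 11*2, 12*1) = 108
prod[14] = max(1*108, 2*81, 3*54, …, 12*2, 13*1) = 162
prod[15] = max(1*162, 2*108, 3*81, …, 13*2, 14*1) = 243
prod[16] = max(1*243, 2*162, 3*108, …, 14*2, 15*1) = 324
prod[17] = max(1*324, 2*243, 3*162, …, 15*2, 16*1) = 486
prod[18] = max(1*486, 2*324, 3*243, …, 16*2, 17*1) = 729
prod[19] = max(1*729, 2*486, 3*324, …, 17*2, 18*1) = 972
prod[20] = max(1*972, 2*729, 3*486, …, 18*2, 19*1) = 1458
One optimal split: 3 + 3 + 3 + 3 + 3 + 3 + 2; product 3*3*3*3*3*3*2 = 1458.

1458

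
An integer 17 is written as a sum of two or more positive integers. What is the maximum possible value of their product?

Let P[k] be the best product for length k (with at least one cut). For each first piece i, the rest contributes max(k−i, P[k−i]).
P[2] = 1×max(1,0) = 1×1 = 1
P[3] = 1×max(2,1) = 1×2 = 2
P[4] = 2×max(2,1) = 2×2 = 4
P[5] = 2×max(3,2) = 2×3 = 6
P[6] = 3×max(3,2) = 3×3 = 9
P[7] = 2×max(5,6) = 2×6 = 12
P[8] = 2×max(6,9) = 2×9 = 18
P[9] = 3×max(6,9) = 3×9 = 27
P[10] = 2×max(8,18) = 2×18 = 36
P[11] = 2×max(9,27) = 2×27 = 54
P[12] = 3×max(9,27) = 3×27 = 81
P[13] = 2×max(11,54) = 2×54 = 108
P[14] = 2×max(12,81) = 2×81 = 162
P[15] = 3×max(12,81) = 3×81 = 243
P[16] = 2×max(14,162) = 2×162 = 324
P[17] = 2×max(15,243) = 2×243 = 486
One optimal split: 3 + 3 + 3 + 3 + 3 + 2; product 3×3×3×3×3×2 = 486.

486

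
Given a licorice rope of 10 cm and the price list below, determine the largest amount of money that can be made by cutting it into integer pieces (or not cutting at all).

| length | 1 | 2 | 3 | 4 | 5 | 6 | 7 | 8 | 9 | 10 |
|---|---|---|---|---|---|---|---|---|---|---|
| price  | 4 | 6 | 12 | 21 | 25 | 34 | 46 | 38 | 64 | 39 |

Let r[k] be the best obtainable value from length k. For each k, try every first piece i and keep the best of price[i] + r[k−i].
r[1] = 4
r[2] = 8  (first piece 1, then r[1]=4)
r[3] = 12  (first piece 1, then r[2]=8)
r[4] = 21
r[5] = 25  (first piece 1, then r[4]=21)
r[6] = 34
r[7] = 46
r[8] = 50  (first piece 1, then r[7]=46)
r[9] = 64
r[10] = 68  (first piece 1, then r[9]=64)
One optimal cutting: 9 + 1 → ¢64 + ¢4 = ¢68.

68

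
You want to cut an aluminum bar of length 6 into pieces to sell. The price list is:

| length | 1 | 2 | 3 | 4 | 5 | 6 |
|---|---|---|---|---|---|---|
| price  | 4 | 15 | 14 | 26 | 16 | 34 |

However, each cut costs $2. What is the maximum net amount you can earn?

41

Let v[k] be the best obtainable value from length k. For each k, try every first piece i and keep the best of price[i] + v[k−i] minus the 2 cut fee when i<k.
v[1] = 4
v[2] = max(4+4-2, 15+0) = 15
v[3] = max(4+15-2, 15+4-2, 14+0) = 17
v[4] = max(4+17-2, 15+15-2, 14+4-2, 26+0) = 28
v[5] = max(4+28-2, 15+17-2, 14+15-2, 26+4-2, 16+0) = 30
v[6] = max(4+30-2, 15+28-2, 14+17-2, 26+15-2, 16+4-2, 34+0) = 41
One optimal plan: pieces 2 + 2 + 2 (2 cuts) → $45 − $4 = $41.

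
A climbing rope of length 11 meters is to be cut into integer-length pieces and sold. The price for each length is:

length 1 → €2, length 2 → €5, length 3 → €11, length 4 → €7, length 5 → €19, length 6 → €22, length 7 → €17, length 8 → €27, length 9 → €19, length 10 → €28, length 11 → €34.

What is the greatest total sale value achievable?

41

Build R[k] bottom-up: R[k] = max over allowed piece i of (p[i] + R[k−i]).
R[1] = 2
R[2] = max(2+2, 5+0) = 5
R[3] = max(2+5, 5+2, 11+0) = 11
R[4] = max(2+11, 5+5, 11+2, 7+0) = 13
R[5] = max(2+13, 5+11, 11+5, 7+2, 19+0) = 19
R[6] = max(2+19, 5+13, 11+11, 7+5, 19+2, 22+0) = 22
R[7] = max(2+22, 5+19, 11+13, …, 22+2, 17+0) = 24
R[8] = max(2+24, 5+22, 11+19, …, 17+2, 27+0) = 30
R[9] = max(2+30, 5+24, 11+22, …, 27+2, 19+0) = 33
R[10] = max(2+33, 5+30, 11+24, …, 19+2, 28+0) = 38
R[11] = max(2+38, 5+33, 11+30, …, 28+2, 34+0) = 41
One optimal cutting: 5 + 3 + 3 → €19 + €11 + €11 = €41.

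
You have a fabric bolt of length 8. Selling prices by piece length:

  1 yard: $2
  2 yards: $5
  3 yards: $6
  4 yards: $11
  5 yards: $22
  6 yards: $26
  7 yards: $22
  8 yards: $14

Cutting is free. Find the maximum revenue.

Consider every possible first cut. best[k] is the best of p[i]+best[k−i] over all sellable i≤k.
best[1] = 2
best[2] = 5
best[3] = 7  (first piece 1, then best[2]=5)
best[4] = 11
best[5] = 22
best[6] = 26
best[7] = 28  (first piece 1, then best[6]=26)
best[8] = 31  (first piece 2, then best[6]=26)
One optimal cutting: 6 + 2 → $26 + $5 = $31.

31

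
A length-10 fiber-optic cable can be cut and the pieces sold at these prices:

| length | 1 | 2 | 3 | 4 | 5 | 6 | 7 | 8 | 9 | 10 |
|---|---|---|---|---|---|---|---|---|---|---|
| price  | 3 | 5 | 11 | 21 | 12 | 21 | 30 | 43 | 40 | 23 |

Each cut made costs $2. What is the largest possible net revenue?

46

Let r[k] be the best obtainable value from length k. For each k, try every first piece i and keep the best of price[i] + r[k−i] minus the 2 cut fee when i<k.
r[1] = 3
r[2] = 5
r[3] = 11
r[4] = 21
r[5] = 22  (first piece 1, then r[4]=21)
r[6] = 24  (first piece 2, then r[4]=21)
r[7] = 30  (first piece 3, then r[4]=21)
r[8] = 43
r[9] = 44  (first piece 1, then r[8]=43)
r[10] = 46  (first piece 2, then r[8]=43)
One optimal plan: pieces 8 + 2 (1 cut) → $48 − $2 = $46.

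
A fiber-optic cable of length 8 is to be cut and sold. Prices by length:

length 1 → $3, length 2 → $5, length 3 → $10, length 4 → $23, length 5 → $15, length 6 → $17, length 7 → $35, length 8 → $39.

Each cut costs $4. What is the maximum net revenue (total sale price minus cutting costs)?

42

Build r[k] bottom-up: r[k] = max over allowed piece i of (p[i] + r[k−i]) − 4 per cut.
r[1] = 3
r[2] = max(3+3-4, 5+0) = 5
r[3] = max(3+5-4, 5+3-4, 10+0) = 10
r[4] = max(3+10-4, 5+5-4, 10+3-4, 23+0) = 23
r[5] = max(3+23-4, 5+10-4, 10+5-4, 23+3-4, 15+0) = 22
r[6] = max(3+22-4, 5+23-4, 10+10-4, 23+5-4, 15+3-4, 17+0) = 24
r[7] = max(3+24-4, 5+22-4, 10+23-4, …, 17+3-4, 35+0) = 35
r[8] = max(3+35-4, 5+24-4, 10+22-4, …, 35+3-4, 39+0) = 42
One optimal plan: pieces 4 + 4 (1 cut) → $46 − $4 = $42.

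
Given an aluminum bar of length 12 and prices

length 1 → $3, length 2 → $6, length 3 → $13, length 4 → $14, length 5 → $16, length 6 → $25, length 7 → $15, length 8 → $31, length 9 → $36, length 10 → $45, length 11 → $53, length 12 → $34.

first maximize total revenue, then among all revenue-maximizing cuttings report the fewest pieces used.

2

Build r[k] bottom-up: r[k] = max over allowed piece i of (p[i] + r[k−i]).
r[1] = 3
r[2] = max(3+3, 6+0) = 6
r[3] = max(3+6, 6+3, 13+0) = 13
r[4] = max(3+13, 6+6, 13+3, 14+0) = 16
r[5] = max(3+16, 6+13, 13+6, 14+3, 16+0) = 19
r[6] = max(3+19, 6+16, 13+13, 14+6, 16+3, 25+0) = 26
r[7] = max(3+26, 6+19, 13+16, …, 25+3, 15+0) = 29
r[8] = max(3+29, 6+26, 13+19, …, 15+3, 31+0) = 32
r[9] = max(3+32, 6+29, 13+26, …, 31+3, 36+0) = 39
r[10] = max(3+39, 6+32, 13+29, …, 36+3, 45+0) = 45
r[11] = max(3+45, 6+39, 13+32, …, 45+3, 53+0) = 53
r[12] = max(3+53, 6+45, 13+39, …, 53+3, 34+0) = 56
Maximum revenue is $56.
Now minimize piece count subject to staying optimal: for each k, pieces[k] = 1 + min over i with p[i]+r[k−i]=r[k] of pieces[k−i].
pieces[9] = 3
pieces[10] = 1
pieces[11] = 1
pieces[12] = 2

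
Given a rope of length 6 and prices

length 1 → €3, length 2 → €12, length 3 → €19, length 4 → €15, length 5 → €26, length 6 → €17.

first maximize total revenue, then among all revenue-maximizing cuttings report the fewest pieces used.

Let r[k] be the best obtainable value from length k. For each k, try every first piece i and keep the best of price[i] + r[k−i].
r[1] = 3
r[2] = max(3+3, 12+0) = 12
r[3] = max(3+12, 12+3, 19+0) = 19
r[4] = max(3+19, 12+12, 19+3, 15+0) = 24
r[5] = max(3+24, 12+19, 19+12, 15+3, 26+0) = 31
r[6] = max(3+31, 12+24, 19+19, 15+12, 26+3, 17+0) = 38
Maximum revenue is €38.
Now minimize piece count subject to staying optimal: for each k, pieces[k] = 1 + min over i with p[i]+r[k−i]=r[k] of pieces[k−i].
pieces[3] = 1
pieces[4] = 2
pieces[5] = 2
pieces[6] = 2

2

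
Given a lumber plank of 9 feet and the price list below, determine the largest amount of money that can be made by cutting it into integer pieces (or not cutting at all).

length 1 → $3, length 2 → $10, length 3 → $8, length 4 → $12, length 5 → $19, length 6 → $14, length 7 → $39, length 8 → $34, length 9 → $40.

Consider every possible first cut. r[k] is the best of p[i]+r[k−i] over all sellable i≤k.
r[1] = 3
r[2] = max(3+3, 10+0) = 10
r[3] = max(3+10, 10+3, 8+0) = 13
r[4] = max(3+13, 10+10, 8+3, 12+0) = 20
r[5] = max(3+20, 10+13, 8+10, 12+3, 19+0) = 23
r[6] = max(3+23, 10+20, 8+13, 12+10, 19+3, 14+0) = 30
r[7] = max(3+30, 10+23, 8+20, …, 14+3, 39+0) = 39
r[8] = max(3+39, 10+30, 8+23, …, 39+3, 34+0) = 42
r[9] = max(3+42, 10+39, 8+30, …, 34+3, 40+0) = 49
One optimal cutting: 7 + 2 → $39 + $10 = $49.

49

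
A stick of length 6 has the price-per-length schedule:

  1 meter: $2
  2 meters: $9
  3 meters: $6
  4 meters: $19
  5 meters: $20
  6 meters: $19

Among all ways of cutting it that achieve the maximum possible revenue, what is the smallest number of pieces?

Build r[k] bottom-up: r[k] = max over allowed piece i of (p[i] + r[k−i]).
r[1] = 2
r[2] = max(2+2, 9+0) = 9
r[3] = max(2+9, 9+2, 6+0) = 11
r[4] = max(2+11, 9+9, 6+2, 19+0) = 19
r[5] = max(2+19, 9+11, 6+9, 19+2, 20+0) = 21
r[6] = max(2+21, 9+19, 6+11, 19+9, 20+2, 19+0) = 28
Maximum revenue is $28.
Now minimize piece count subject to staying optimal: for each k, pieces[k] = 1 + min over i with p[i]+r[k−i]=r[k] of pieces[k−i].
pieces[3] = 2
pieces[4] = 1
pieces[5] = 2
pieces[6] = 2

2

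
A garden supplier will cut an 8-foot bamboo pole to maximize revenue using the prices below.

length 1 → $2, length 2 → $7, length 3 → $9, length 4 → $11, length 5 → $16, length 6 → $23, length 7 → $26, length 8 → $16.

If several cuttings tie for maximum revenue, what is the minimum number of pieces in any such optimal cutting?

Consider every possible first cut. r[k] is the best of p[i]+r[k−i] over all sellable i≤k.
r[1] = 2
r[2] = max(2+2, 7+0) = 7
r[3] = max(2+7, 7+2, 9+0) = 9
r[4] = max(2+9, 7+7, 9+2, 11+0) = 14
r[5] = max(2+14, 7+9, 9+7, 11+2, 16+0) = 16
r[6] = max(2+16, 7+14, 9+9, 11+7, 16+2, 23+0) = 23
r[7] = max(2+23, 7+16, 9+14, …, 23+2, 26+0) = 26
r[8] = max(2+26, 7+23, 9+16, …, 26+2, 16+0) = 30
Maximum revenue is $30.
Now minimize piece count subject to staying optimal: for each k, pieces[k] = 1 + min over i with p[i]+r[k−i]=r[k] of pieces[k−i].
pieces[5] = 1
pieces[6] = 1
pieces[7] = 1
pieces[8] = 2

2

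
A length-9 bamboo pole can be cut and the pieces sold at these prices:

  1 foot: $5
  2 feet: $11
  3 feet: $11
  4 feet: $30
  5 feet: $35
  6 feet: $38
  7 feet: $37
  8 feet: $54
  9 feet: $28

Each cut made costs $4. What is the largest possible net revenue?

Let v[k] be the best obtainable value from length k. For each k, try every first piece i and keep the best of price[i] + v[k−i] minus the 4 cut fee when i<k.
v[1] = 5
v[2] = max(5+5-4, 11+0) = 11
v[3] = max(5+11-4, 11+5-4, 11+0) = 12
v[4] = max(5+12-4, 11+11-4, 11+5-4, 30+0) = 30
v[5] = max(5+30-4, 11+12-4, 11+11-4, 30+5-4, 35+0) = 35
v[6] = max(5+35-4, 11+30-4, 11+12-4, 30+11-4, 35+5-4, 38+0) = 38
v[7] = max(5+38-4, 11+35-4, 11+30-4, …, 38+5-4, 37+0) = 42
v[8] = max(5+42-4, 11+38-4, 11+35-4, …, 37+5-4, 54+0) = 56
v[9] = max(5+56-4, 11+42-4, 11+38-4, …, 54+5-4, 28+0) = 61
One optimal plan: pieces 5 + 4 (1 cut) → $65 − $4 = $61.

61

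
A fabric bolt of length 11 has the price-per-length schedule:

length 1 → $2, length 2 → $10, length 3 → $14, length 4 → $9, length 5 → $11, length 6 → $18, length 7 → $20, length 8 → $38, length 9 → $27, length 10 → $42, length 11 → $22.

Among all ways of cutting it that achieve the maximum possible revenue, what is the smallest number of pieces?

5

Let r[k] be the best obtainable value from length k. For each k, try every first piece i and keep the best of price[i] + r[k−i].
r[1] = 2
r[2] = max(2+2, 10+0) = 10
r[3] = max(2+10, 10+2, 14+0) = 14
r[4] = max(2+14, 10+10, 14+2, 9+0) = 20
r[5] = max(2+20, 10+14, 14+10, 9+2, 11+0) = 24
r[6] = max(2+24, 10+20, 14+14, 9+10, 11+2, 18+0) = 30
r[7] = max(2+30, 10+24, 14+20, …, 18+2, 20+0) = 34
r[8] = max(2+34, 10+30, 14+24, …, 20+2, 38+0) = 40
r[9] = max(2+40, 10+34, 14+30, …, 38+2, 27+0) = 44
r[10] = max(2+44, 10+40, 14+34, …, 27+2, 42+0) = 50
r[11] = max(2+50, 10+44, 14+40, …, 42+2, 22+0) = 54
Maximum revenue is $54.
Now minimize piece count subject to staying optimal: for each k, pieces[k] = 1 + min over i with p[i]+r[k−i]=r[k] of pieces[k−i].
pieces[8] = 4
pieces[9] = 4
pieces[10] = 5
pieces[11] = 5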